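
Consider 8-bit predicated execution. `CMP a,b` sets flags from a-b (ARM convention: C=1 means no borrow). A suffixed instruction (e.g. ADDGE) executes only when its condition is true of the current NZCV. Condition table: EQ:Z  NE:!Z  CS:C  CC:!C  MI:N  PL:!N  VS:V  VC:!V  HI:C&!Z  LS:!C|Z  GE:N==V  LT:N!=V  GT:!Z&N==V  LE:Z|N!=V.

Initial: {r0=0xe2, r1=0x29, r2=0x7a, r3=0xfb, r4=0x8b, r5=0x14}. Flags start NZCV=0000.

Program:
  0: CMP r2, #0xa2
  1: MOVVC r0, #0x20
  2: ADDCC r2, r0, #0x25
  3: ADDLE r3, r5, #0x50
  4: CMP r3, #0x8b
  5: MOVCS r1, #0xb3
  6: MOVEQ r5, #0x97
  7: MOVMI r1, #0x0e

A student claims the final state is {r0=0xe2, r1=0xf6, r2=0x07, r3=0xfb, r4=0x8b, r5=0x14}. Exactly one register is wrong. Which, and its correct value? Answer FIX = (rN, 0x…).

0: ✓ CMP  NZCV=1001
1: · MOVVC
2: ✓ ADDCC  r2←0x07
3: · ADDLE
4: ✓ CMP  NZCV=0010
5: ✓ MOVCS  r1←0xb3
6: · MOVEQ
7: · MOVMI

FIX = (r1, 0xb3)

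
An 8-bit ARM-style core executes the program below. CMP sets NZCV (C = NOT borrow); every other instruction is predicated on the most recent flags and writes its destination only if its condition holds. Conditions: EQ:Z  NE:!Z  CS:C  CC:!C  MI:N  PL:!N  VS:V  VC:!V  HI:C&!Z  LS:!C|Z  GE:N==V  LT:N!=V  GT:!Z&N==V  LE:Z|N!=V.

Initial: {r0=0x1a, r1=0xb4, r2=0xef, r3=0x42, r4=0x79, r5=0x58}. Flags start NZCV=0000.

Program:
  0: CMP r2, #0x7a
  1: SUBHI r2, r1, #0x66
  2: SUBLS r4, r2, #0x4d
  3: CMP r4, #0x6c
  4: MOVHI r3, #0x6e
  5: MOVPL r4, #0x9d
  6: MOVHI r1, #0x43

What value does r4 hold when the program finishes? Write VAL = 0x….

VAL = 0x9d

[0] flags=0011 → (cmp)
[1] flags=0011 HI?T → r2=0x4e
[2] flags=0011 LS?F → skip
[3] flags=0010 → (cmp)
[4] flags=0010 HI?T → r3=0x6e
[5] flags=0010 PL?T → r4=0x9d
[6] flags=0010 HI?T → r1=0x43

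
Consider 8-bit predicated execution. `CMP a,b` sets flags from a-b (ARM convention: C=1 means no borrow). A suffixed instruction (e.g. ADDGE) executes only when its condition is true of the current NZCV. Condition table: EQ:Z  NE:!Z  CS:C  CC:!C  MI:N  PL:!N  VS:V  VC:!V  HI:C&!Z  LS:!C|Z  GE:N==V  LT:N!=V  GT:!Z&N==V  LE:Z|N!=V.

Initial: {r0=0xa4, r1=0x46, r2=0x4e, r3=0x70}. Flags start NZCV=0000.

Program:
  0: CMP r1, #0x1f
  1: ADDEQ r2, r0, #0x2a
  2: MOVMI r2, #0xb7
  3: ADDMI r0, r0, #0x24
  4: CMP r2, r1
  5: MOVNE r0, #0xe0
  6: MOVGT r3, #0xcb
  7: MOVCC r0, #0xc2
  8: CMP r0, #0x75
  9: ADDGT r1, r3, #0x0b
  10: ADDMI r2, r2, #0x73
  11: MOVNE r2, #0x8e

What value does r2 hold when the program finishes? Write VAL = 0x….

VAL = 0x8e

[0] flags=0010 → (cmp)
[1] flags=0010 EQ?F → skip
[2] flags=0010 MI?F → skip
[3] flags=0010 MI?F → skip
[4] flags=0010 → (cmp)
[5] flags=0010 NE?T → r0=0xe0
[6] flags=0010 GT?T → r3=0xcb
[7] flags=0010 CC?F → skip
[8] flags=0011 → (cmp)
[9] flags=0011 GT?F → skip
[10] flags=0011 MI?F → skip
[11] flags=0011 NE?T → r2=0x8e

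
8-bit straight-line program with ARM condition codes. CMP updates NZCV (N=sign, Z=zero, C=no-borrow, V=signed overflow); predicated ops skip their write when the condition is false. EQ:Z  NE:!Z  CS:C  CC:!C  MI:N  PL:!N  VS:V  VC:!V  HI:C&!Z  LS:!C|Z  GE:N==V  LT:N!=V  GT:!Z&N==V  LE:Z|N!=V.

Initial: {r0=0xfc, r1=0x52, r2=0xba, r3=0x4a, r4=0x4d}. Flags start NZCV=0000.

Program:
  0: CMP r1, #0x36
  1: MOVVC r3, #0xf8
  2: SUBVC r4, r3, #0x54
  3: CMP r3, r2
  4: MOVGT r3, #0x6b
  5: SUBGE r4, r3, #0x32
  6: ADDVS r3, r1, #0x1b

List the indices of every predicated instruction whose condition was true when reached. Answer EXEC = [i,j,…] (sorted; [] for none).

[0] flags=0010 → (cmp)
[1] flags=0010 VC?T → r3=0xf8
[2] flags=0010 VC?T → r4=0xa4
[3] flags=0010 → (cmp)
[4] flags=0010 GT?T → r3=0x6b
[5] flags=0010 GE?T → r4=0x39
[6] flags=0010 VS?F → skip

EXEC = [1,2,4,5]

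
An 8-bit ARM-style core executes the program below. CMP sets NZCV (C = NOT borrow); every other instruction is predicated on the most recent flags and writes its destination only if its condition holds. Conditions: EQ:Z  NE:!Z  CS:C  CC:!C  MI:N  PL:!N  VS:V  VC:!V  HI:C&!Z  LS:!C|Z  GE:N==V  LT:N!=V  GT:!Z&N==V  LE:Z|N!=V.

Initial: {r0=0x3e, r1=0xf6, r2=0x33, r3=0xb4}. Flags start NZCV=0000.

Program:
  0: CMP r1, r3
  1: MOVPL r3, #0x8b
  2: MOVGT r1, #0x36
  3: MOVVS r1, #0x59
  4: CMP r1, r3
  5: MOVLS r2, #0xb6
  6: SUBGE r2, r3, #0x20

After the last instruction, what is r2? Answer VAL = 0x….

[0] flags=0010 → (cmp)
[1] flags=0010 PL?T → r3=0x8b
[2] flags=0010 GT?T → r1=0x36
[3] flags=0010 VS?F → skip
[4] flags=1001 → (cmp)
[5] flags=1001 LS?T → r2=0xb6
[6] flags=1001 GE?T → r2=0x6b

VAL = 0x6b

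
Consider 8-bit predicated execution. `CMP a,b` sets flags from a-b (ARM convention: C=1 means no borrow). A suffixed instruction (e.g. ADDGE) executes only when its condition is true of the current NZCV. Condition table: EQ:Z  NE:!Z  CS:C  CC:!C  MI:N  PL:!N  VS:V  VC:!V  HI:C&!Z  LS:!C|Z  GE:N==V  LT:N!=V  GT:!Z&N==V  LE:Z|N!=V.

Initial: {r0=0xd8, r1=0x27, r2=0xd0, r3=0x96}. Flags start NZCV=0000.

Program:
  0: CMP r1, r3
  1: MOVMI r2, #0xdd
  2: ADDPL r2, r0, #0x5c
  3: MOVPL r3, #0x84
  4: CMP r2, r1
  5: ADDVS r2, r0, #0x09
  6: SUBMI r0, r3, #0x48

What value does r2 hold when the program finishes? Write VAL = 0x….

VAL = 0xdd

[0] flags=1001 → (cmp)
[1] flags=1001 MI?T → r2=0xdd
[2] flags=1001 PL?F → skip
[3] flags=1001 PL?F → skip
[4] flags=1010 → (cmp)
[5] flags=1010 VS?F → skip
[6] flags=1010 MI?T → r0=0x4e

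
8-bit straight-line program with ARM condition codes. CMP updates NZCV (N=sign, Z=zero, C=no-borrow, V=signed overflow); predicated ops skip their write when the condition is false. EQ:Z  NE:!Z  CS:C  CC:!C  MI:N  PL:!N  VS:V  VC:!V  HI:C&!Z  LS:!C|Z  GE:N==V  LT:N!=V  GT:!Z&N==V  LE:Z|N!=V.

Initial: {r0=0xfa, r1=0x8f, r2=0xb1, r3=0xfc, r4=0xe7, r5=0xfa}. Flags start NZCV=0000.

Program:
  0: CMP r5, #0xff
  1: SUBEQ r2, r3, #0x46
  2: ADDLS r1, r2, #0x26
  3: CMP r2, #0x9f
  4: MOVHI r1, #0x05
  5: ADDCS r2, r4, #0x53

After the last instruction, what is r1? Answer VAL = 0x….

VAL = 0x05

[0] flags=1000 → (cmp)
[1] flags=1000 EQ?F → skip
[2] flags=1000 LS?T → r1=0xd7
[3] flags=0010 → (cmp)
[4] flags=0010 HI?T → r1=0x05
[5] flags=0010 CS?T → r2=0x3a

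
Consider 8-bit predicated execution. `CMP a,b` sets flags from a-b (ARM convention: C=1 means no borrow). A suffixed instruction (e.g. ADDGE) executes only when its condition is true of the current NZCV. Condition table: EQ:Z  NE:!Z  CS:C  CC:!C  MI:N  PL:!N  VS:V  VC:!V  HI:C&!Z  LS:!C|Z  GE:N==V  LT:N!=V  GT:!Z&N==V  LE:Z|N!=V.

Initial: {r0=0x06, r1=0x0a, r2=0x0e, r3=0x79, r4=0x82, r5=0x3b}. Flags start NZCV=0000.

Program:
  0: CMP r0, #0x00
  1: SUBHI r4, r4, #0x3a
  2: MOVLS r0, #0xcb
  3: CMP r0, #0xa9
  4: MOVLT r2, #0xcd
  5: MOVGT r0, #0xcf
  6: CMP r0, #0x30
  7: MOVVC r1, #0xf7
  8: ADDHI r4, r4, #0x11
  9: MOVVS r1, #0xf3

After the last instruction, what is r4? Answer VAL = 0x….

0: ✓ CMP  NZCV=0010
1: ✓ SUBHI  r4←0x48
2: · MOVLS
3: ✓ CMP  NZCV=0000
4: · MOVLT
5: ✓ MOVGT  r0←0xcf
6: ✓ CMP  NZCV=1010
7: ✓ MOVVC  r1←0xf7
8: ✓ ADDHI  r4←0x59
9: · MOVVS

VAL = 0x59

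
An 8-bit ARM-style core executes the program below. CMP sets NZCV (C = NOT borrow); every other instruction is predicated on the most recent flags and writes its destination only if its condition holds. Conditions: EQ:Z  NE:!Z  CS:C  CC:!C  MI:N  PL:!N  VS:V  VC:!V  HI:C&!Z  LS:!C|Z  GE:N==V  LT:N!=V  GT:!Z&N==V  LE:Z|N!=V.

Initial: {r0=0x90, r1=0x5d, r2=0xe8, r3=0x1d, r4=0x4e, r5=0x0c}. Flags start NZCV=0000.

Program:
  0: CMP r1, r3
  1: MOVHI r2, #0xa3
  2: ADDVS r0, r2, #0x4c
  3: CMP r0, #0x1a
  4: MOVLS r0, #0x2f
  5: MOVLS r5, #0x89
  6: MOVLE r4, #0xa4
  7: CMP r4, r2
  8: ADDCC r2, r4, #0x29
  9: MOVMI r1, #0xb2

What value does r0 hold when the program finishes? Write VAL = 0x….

VAL = 0x90

[0] flags=0010 → (cmp)
[1] flags=0010 HI?T → r2=0xa3
[2] flags=0010 VS?F → skip
[3] flags=0011 → (cmp)
[4] flags=0011 LS?F → skip
[5] flags=0011 LS?F → skip
[6] flags=0011 LE?T → r4=0xa4
[7] flags=0010 → (cmp)
[8] flags=0010 CC?F → skip
[9] flags=0010 MI?F → skip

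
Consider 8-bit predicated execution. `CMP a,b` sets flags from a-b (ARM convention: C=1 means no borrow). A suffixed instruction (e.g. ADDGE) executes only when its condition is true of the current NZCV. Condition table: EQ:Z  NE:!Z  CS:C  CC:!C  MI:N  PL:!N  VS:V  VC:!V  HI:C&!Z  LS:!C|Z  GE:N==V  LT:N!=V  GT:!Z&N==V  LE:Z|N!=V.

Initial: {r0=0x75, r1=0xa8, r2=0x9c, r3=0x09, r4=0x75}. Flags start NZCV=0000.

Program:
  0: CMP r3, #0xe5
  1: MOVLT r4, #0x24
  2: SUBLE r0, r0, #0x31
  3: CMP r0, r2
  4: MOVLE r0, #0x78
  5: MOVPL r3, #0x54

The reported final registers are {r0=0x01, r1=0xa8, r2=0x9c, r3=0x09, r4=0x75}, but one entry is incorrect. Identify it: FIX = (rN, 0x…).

[0] flags=0000 → (cmp)
[1] flags=0000 LT?F → skip
[2] flags=0000 LE?F → skip
[3] flags=1001 → (cmp)
[4] flags=1001 LE?F → skip
[5] flags=1001 PL?F → skip

FIX = (r0, 0x75)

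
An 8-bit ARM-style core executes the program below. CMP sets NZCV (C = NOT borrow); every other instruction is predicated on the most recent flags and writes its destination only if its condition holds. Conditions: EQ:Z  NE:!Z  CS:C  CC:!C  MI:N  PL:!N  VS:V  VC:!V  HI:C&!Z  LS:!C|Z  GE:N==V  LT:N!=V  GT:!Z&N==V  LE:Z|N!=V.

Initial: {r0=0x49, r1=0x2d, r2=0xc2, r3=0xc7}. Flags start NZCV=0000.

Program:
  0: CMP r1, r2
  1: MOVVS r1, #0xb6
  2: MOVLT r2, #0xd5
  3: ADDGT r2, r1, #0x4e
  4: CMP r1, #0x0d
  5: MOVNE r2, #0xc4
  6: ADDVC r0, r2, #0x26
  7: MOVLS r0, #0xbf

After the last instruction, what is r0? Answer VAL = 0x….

[0] flags=0000 → (cmp)
[1] flags=0000 VS?F → skip
[2] flags=0000 LT?F → skip
[3] flags=0000 GT?T → r2=0x7b
[4] flags=0010 → (cmp)
[5] flags=0010 NE?T → r2=0xc4
[6] flags=0010 VC?T → r0=0xea
[7] flags=0010 LS?F → skip

VAL = 0xea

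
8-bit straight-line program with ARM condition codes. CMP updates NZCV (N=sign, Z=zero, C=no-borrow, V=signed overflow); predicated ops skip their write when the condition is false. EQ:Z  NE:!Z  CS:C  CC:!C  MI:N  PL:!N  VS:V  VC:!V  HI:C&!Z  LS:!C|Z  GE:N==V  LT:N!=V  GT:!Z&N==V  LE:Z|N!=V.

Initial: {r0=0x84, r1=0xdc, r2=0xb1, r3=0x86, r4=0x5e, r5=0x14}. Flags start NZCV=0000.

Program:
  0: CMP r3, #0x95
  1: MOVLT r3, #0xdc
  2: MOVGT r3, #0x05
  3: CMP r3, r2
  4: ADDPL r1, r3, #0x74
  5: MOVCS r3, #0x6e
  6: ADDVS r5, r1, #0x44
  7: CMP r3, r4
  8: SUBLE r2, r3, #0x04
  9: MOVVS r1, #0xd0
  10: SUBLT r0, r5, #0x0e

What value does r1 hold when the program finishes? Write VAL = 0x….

VAL = 0x50

[0] flags=1000 → (cmp)
[1] flags=1000 LT?T → r3=0xdc
[2] flags=1000 GT?F → skip
[3] flags=0010 → (cmp)
[4] flags=0010 PL?T → r1=0x50
[5] flags=0010 CS?T → r3=0x6e
[6] flags=0010 VS?F → skip
[7] flags=0010 → (cmp)
[8] flags=0010 LE?F → skip
[9] flags=0010 VS?F → skip
[10] flags=0010 LT?F → skip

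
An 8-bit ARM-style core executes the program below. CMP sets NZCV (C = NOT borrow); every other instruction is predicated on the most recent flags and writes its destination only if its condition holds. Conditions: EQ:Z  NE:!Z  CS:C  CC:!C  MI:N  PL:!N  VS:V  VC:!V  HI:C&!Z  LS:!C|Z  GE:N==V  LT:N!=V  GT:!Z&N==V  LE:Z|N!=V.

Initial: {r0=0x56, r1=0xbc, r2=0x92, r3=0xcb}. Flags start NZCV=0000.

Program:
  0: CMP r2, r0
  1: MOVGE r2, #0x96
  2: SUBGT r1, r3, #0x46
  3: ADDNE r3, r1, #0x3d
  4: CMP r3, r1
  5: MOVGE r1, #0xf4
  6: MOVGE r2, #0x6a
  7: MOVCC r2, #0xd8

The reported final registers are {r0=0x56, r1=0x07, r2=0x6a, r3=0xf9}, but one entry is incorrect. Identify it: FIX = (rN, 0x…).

FIX = (r1, 0xf4)

[0] flags=0011 → (cmp)
[1] flags=0011 GE?F → skip
[2] flags=0011 GT?F → skip
[3] flags=0011 NE?T → r3=0xf9
[4] flags=0010 → (cmp)
[5] flags=0010 GE?T → r1=0xf4
[6] flags=0010 GE?T → r2=0x6a
[7] flags=0010 CC?F → skip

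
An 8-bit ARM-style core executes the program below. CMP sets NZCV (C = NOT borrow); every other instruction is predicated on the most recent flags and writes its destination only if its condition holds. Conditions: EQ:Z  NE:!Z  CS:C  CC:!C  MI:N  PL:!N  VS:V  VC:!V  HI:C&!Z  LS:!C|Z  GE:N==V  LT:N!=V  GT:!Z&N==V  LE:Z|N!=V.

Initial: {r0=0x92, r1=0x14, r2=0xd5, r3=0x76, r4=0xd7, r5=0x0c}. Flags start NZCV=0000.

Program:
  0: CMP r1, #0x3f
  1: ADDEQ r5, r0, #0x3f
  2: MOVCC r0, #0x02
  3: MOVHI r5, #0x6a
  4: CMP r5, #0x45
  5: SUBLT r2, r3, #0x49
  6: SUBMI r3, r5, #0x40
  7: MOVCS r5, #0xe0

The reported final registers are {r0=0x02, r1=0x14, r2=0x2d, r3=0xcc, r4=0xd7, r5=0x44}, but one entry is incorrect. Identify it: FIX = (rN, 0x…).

[0] flags=1000 → (cmp)
[1] flags=1000 EQ?F → skip
[2] flags=1000 CC?T → r0=0x02
[3] flags=1000 HI?F → skip
[4] flags=1000 → (cmp)
[5] flags=1000 LT?T → r2=0x2d
[6] flags=1000 MI?T → r3=0xcc
[7] flags=1000 CS?F → skip

FIX = (r5, 0x0c)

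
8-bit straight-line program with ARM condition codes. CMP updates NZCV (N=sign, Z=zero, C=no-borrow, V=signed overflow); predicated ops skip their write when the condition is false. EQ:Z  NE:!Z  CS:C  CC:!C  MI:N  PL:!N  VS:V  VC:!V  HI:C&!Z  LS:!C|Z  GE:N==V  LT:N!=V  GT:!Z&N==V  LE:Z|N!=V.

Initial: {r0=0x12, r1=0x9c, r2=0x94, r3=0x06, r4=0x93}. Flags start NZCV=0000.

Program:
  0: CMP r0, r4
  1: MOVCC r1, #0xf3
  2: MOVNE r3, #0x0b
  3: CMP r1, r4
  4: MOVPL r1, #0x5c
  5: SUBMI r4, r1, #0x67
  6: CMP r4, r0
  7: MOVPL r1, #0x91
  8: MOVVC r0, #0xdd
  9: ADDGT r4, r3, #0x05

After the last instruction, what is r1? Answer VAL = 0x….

VAL = 0x5c

0: ✓ CMP  NZCV=0000
1: ✓ MOVCC  r1←0xf3
2: ✓ MOVNE  r3←0x0b
3: ✓ CMP  NZCV=0010
4: ✓ MOVPL  r1←0x5c
5: · SUBMI
6: ✓ CMP  NZCV=1010
7: · MOVPL
8: ✓ MOVVC  r0←0xdd
9: · ADDGT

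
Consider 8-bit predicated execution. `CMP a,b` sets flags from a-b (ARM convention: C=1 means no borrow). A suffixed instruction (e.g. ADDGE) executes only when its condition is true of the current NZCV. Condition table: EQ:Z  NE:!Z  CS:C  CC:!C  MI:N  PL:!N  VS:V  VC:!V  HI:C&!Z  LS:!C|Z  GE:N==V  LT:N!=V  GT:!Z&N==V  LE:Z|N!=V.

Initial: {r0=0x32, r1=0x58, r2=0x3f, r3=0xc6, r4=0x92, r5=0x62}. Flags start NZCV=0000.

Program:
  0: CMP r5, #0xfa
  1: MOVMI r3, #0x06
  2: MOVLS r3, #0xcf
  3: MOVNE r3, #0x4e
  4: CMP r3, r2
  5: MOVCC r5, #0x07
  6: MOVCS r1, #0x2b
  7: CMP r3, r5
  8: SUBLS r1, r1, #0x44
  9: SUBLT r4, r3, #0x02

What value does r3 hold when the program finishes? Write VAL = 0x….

VAL = 0x4e

[0] flags=0000 → (cmp)
[1] flags=0000 MI?F → skip
[2] flags=0000 LS?T → r3=0xcf
[3] flags=0000 NE?T → r3=0x4e
[4] flags=0010 → (cmp)
[5] flags=0010 CC?F → skip
[6] flags=0010 CS?T → r1=0x2b
[7] flags=1000 → (cmp)
[8] flags=1000 LS?T → r1=0xe7
[9] flags=1000 LT?T → r4=0x4c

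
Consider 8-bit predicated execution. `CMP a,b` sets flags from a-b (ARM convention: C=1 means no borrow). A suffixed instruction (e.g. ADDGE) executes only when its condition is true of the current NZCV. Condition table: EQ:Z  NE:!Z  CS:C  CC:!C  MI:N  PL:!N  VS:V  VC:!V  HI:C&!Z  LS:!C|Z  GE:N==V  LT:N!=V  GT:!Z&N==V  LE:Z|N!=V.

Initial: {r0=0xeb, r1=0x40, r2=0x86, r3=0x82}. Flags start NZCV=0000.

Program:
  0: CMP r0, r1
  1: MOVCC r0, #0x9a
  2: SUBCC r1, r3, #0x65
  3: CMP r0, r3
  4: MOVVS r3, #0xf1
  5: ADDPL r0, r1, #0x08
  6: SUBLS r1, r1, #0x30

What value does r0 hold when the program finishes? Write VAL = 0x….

[0] flags=1010 → (cmp)
[1] flags=1010 CC?F → skip
[2] flags=1010 CC?F → skip
[3] flags=0010 → (cmp)
[4] flags=0010 VS?F → skip
[5] flags=0010 PL?T → r0=0x48
[6] flags=0010 LS?F → skip

VAL = 0x48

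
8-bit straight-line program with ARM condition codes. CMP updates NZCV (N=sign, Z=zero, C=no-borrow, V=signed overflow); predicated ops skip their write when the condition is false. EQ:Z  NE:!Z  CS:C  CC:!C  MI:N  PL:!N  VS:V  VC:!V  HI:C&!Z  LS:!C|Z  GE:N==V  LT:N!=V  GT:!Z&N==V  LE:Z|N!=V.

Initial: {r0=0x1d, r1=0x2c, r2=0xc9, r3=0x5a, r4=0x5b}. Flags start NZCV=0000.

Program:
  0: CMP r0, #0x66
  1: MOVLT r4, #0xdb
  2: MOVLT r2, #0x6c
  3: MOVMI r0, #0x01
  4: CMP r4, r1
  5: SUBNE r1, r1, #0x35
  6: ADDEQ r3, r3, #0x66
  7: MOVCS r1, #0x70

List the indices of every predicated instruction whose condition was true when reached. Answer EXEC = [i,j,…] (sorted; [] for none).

EXEC = [1,2,3,5,7]

0: ✓ CMP  NZCV=1000
1: ✓ MOVLT  r4←0xdb
2: ✓ MOVLT  r2←0x6c
3: ✓ MOVMI  r0←0x01
4: ✓ CMP  NZCV=1010
5: ✓ SUBNE  r1←0xf7
6: · ADDEQ
7: ✓ MOVCS  r1←0x70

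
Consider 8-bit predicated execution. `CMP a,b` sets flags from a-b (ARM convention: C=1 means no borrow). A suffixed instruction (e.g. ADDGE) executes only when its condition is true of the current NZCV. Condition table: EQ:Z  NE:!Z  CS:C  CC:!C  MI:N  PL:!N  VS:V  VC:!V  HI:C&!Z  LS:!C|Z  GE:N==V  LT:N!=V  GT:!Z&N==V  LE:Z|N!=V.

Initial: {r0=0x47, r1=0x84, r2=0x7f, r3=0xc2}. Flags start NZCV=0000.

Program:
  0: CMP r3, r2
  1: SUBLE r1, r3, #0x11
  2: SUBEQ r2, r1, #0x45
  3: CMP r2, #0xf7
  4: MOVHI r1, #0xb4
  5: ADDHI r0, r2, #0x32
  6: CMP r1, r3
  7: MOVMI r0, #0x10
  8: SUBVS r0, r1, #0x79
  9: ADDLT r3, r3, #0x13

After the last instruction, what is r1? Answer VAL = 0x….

VAL = 0xb1

[0] flags=0011 → (cmp)
[1] flags=0011 LE?T → r1=0xb1
[2] flags=0011 EQ?F → skip
[3] flags=1001 → (cmp)
[4] flags=1001 HI?F → skip
[5] flags=1001 HI?F → skip
[6] flags=1000 → (cmp)
[7] flags=1000 MI?T → r0=0x10
[8] flags=1000 VS?F → skip
[9] flags=1000 LT?T → r3=0xd5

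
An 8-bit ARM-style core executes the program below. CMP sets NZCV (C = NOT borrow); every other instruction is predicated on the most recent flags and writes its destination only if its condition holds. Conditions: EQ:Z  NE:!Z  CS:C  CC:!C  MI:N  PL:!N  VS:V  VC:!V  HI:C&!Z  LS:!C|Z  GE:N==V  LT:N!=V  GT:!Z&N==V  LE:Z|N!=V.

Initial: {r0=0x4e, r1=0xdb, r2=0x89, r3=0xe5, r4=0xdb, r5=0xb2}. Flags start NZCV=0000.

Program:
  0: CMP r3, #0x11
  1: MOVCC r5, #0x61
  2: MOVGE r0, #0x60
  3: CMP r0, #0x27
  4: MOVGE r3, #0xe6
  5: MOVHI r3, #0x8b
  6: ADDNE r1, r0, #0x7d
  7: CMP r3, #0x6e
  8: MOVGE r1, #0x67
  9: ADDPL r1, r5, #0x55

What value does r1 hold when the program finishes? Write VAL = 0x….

VAL = 0x07

0: ✓ CMP  NZCV=1010
1: · MOVCC
2: · MOVGE
3: ✓ CMP  NZCV=0010
4: ✓ MOVGE  r3←0xe6
5: ✓ MOVHI  r3←0x8b
6: ✓ ADDNE  r1←0xcb
7: ✓ CMP  NZCV=0011
8: · MOVGE
9: ✓ ADDPL  r1←0x07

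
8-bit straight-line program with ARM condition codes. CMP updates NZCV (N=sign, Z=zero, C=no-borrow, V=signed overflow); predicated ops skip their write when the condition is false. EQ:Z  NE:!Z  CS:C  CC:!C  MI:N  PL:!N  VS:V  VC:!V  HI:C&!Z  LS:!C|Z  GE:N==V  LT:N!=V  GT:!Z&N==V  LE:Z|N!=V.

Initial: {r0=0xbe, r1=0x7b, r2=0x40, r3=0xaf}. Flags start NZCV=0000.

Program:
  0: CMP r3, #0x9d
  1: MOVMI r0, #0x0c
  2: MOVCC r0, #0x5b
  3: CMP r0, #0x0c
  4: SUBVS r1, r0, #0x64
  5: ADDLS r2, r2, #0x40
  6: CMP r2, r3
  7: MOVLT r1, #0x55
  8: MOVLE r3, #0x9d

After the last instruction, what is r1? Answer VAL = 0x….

VAL = 0x7b

[0] flags=0010 → (cmp)
[1] flags=0010 MI?F → skip
[2] flags=0010 CC?F → skip
[3] flags=1010 → (cmp)
[4] flags=1010 VS?F → skip
[5] flags=1010 LS?F → skip
[6] flags=1001 → (cmp)
[7] flags=1001 LT?F → skip
[8] flags=1001 LE?F → skip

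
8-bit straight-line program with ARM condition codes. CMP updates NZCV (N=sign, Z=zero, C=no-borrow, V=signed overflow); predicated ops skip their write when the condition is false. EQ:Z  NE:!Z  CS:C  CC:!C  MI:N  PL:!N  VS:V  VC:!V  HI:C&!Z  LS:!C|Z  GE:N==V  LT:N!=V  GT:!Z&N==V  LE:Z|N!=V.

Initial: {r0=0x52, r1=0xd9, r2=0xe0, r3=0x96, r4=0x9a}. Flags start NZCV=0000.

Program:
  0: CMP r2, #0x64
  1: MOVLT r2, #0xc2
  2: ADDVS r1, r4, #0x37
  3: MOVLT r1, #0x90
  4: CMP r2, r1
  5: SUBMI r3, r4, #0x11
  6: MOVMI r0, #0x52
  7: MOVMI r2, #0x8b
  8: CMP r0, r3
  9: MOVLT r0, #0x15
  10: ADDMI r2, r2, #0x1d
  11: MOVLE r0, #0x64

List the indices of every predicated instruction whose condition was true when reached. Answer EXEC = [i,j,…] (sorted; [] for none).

[0] flags=0011 → (cmp)
[1] flags=0011 LT?T → r2=0xc2
[2] flags=0011 VS?T → r1=0xd1
[3] flags=0011 LT?T → r1=0x90
[4] flags=0010 → (cmp)
[5] flags=0010 MI?F → skip
[6] flags=0010 MI?F → skip
[7] flags=0010 MI?F → skip
[8] flags=1001 → (cmp)
[9] flags=1001 LT?F → skip
[10] flags=1001 MI?T → r2=0xdf
[11] flags=1001 LE?F → skip

EXEC = [1,2,3,10]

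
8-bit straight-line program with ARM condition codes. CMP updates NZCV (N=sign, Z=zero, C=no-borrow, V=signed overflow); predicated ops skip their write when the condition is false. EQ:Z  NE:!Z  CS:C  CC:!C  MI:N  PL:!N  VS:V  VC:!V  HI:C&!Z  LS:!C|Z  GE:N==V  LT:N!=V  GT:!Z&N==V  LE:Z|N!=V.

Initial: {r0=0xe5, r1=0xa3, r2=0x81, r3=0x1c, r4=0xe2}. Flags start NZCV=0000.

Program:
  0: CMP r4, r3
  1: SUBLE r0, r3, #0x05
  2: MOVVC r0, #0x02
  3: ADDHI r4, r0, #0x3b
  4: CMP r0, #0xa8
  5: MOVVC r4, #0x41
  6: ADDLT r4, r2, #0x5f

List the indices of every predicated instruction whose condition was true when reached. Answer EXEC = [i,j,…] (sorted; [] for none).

0: ✓ CMP  NZCV=1010
1: ✓ SUBLE  r0←0x17
2: ✓ MOVVC  r0←0x02
3: ✓ ADDHI  r4←0x3d
4: ✓ CMP  NZCV=0000
5: ✓ MOVVC  r4←0x41
6: · ADDLT

EXEC = [1,2,3,5]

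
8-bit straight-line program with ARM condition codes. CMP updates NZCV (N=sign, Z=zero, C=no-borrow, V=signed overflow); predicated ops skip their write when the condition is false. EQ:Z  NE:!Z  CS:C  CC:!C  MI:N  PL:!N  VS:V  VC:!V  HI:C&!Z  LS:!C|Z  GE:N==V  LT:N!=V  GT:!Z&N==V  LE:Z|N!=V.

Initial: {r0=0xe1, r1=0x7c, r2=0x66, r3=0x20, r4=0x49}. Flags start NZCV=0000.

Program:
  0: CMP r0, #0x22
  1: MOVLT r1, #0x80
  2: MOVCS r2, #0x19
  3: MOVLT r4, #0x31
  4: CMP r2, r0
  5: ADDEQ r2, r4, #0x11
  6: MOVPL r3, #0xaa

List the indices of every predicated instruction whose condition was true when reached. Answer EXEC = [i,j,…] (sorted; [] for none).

EXEC = [1,2,3,6]

0: ✓ CMP  NZCV=1010
1: ✓ MOVLT  r1←0x80
2: ✓ MOVCS  r2←0x19
3: ✓ MOVLT  r4←0x31
4: ✓ CMP  NZCV=0000
5: · ADDEQ
6: ✓ MOVPL  r3←0xaa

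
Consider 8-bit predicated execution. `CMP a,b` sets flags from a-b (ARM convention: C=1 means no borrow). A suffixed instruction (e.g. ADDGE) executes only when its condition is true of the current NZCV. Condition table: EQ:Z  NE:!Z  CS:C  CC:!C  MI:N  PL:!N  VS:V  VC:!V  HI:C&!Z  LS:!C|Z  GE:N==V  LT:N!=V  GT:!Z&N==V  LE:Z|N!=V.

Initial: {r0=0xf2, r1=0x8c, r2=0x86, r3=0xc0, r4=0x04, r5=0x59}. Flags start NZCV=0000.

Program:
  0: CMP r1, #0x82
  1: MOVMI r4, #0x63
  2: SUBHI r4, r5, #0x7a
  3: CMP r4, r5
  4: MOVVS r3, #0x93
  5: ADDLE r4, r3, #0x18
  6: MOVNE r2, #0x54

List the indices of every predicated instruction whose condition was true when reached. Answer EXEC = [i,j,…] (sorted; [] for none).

EXEC = [2,5,6]

0: ✓ CMP  NZCV=0010
1: · MOVMI
2: ✓ SUBHI  r4←0xdf
3: ✓ CMP  NZCV=1010
4: · MOVVS
5: ✓ ADDLE  r4←0xd8
6: ✓ MOVNE  r2←0x54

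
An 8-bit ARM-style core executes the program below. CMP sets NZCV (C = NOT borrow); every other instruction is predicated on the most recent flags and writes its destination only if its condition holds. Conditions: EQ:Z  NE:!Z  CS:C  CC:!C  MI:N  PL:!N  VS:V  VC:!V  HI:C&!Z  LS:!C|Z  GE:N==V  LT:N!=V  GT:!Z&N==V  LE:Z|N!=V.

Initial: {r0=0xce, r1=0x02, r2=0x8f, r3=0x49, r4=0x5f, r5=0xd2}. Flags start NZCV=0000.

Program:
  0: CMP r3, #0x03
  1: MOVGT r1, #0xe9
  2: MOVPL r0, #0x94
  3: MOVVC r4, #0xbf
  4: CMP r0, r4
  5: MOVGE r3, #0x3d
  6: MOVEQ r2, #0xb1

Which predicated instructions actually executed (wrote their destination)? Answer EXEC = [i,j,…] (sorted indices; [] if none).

0: ✓ CMP  NZCV=0010
1: ✓ MOVGT  r1←0xe9
2: ✓ MOVPL  r0←0x94
3: ✓ MOVVC  r4←0xbf
4: ✓ CMP  NZCV=1000
5: · MOVGE
6: · MOVEQ

EXEC = [1,2,3]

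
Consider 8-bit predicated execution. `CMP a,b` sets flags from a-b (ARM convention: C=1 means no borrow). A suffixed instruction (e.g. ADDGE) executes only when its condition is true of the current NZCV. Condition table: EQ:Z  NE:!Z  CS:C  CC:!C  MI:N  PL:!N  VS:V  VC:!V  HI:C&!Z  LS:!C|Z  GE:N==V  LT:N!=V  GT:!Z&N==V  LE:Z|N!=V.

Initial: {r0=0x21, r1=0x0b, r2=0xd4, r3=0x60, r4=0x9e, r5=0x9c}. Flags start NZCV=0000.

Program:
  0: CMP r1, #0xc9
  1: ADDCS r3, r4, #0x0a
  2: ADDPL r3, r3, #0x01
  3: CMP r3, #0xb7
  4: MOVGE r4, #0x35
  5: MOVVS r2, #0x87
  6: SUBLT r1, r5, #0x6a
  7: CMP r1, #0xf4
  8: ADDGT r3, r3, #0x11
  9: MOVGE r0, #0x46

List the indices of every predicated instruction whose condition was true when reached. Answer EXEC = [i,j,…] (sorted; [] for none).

EXEC = [2,4,5,8,9]

[0] flags=0000 → (cmp)
[1] flags=0000 CS?F → skip
[2] flags=0000 PL?T → r3=0x61
[3] flags=1001 → (cmp)
[4] flags=1001 GE?T → r4=0x35
[5] flags=1001 VS?T → r2=0x87
[6] flags=1001 LT?F → skip
[7] flags=0000 → (cmp)
[8] flags=0000 GT?T → r3=0x72
[9] flags=0000 GE?T → r0=0x46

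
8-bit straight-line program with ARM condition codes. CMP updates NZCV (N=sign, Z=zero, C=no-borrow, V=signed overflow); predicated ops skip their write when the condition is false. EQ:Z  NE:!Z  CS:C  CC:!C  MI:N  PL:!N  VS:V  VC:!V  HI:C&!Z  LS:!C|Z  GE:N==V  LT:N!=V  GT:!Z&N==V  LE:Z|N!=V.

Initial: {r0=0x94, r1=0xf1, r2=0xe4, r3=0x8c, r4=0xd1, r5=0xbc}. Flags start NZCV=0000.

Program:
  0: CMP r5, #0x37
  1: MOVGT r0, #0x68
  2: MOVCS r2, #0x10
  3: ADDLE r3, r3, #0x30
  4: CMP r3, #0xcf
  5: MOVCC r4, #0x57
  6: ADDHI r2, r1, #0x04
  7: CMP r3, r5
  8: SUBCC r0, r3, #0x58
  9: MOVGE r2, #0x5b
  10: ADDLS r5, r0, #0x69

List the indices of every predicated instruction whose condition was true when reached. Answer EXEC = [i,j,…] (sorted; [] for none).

[0] flags=1010 → (cmp)
[1] flags=1010 GT?F → skip
[2] flags=1010 CS?T → r2=0x10
[3] flags=1010 LE?T → r3=0xbc
[4] flags=1000 → (cmp)
[5] flags=1000 CC?T → r4=0x57
[6] flags=1000 HI?F → skip
[7] flags=0110 → (cmp)
[8] flags=0110 CC?F → skip
[9] flags=0110 GE?T → r2=0x5b
[10] flags=0110 LS?T → r5=0xfd

EXEC = [2,3,5,9,10]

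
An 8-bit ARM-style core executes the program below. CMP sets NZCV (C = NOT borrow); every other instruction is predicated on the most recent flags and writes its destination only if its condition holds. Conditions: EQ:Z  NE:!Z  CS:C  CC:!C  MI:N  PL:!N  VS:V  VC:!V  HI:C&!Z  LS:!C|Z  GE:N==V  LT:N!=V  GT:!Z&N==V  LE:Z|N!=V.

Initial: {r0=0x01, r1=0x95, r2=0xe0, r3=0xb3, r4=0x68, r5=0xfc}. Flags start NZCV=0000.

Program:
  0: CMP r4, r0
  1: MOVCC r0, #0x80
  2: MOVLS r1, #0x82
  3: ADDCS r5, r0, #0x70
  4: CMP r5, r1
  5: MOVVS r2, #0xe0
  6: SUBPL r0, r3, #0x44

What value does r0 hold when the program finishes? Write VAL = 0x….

VAL = 0x01

[0] flags=0010 → (cmp)
[1] flags=0010 CC?F → skip
[2] flags=0010 LS?F → skip
[3] flags=0010 CS?T → r5=0x71
[4] flags=1001 → (cmp)
[5] flags=1001 VS?T → r2=0xe0
[6] flags=1001 PL?F → skip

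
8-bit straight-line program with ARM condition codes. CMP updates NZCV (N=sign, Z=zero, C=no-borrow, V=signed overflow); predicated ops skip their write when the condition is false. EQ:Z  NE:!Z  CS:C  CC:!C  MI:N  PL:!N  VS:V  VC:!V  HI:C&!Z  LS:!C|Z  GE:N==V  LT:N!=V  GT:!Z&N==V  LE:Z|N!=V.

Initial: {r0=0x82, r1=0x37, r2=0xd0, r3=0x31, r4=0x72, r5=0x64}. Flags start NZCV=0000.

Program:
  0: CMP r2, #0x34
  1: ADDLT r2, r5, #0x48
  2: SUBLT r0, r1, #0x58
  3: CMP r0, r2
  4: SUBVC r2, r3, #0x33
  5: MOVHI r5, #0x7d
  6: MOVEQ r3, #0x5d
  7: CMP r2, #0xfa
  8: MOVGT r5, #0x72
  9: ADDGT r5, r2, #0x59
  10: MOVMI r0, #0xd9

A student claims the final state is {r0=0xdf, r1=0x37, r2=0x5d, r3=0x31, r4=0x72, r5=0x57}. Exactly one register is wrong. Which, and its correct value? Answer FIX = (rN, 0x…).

FIX = (r2, 0xfe)

[0] flags=1010 → (cmp)
[1] flags=1010 LT?T → r2=0xac
[2] flags=1010 LT?T → r0=0xdf
[3] flags=0010 → (cmp)
[4] flags=0010 VC?T → r2=0xfe
[5] flags=0010 HI?T → r5=0x7d
[6] flags=0010 EQ?F → skip
[7] flags=0010 → (cmp)
[8] flags=0010 GT?T → r5=0x72
[9] flags=0010 GT?T → r5=0x57
[10] flags=0010 MI?F → skip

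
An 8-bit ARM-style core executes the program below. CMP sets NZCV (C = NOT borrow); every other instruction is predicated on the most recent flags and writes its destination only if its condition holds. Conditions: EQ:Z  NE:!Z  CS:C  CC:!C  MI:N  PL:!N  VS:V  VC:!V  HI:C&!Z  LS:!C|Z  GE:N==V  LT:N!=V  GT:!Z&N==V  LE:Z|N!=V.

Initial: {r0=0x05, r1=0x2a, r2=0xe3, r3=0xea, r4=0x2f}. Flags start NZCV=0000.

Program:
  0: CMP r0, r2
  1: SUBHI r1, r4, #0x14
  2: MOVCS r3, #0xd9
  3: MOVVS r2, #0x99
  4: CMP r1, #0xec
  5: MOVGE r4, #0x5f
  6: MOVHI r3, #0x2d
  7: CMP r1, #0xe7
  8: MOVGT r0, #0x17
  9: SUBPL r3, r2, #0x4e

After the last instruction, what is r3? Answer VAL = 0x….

VAL = 0x95

0: ✓ CMP  NZCV=0000
1: · SUBHI
2: · MOVCS
3: · MOVVS
4: ✓ CMP  NZCV=0000
5: ✓ MOVGE  r4←0x5f
6: · MOVHI
7: ✓ CMP  NZCV=0000
8: ✓ MOVGT  r0←0x17
9: ✓ SUBPL  r3←0x95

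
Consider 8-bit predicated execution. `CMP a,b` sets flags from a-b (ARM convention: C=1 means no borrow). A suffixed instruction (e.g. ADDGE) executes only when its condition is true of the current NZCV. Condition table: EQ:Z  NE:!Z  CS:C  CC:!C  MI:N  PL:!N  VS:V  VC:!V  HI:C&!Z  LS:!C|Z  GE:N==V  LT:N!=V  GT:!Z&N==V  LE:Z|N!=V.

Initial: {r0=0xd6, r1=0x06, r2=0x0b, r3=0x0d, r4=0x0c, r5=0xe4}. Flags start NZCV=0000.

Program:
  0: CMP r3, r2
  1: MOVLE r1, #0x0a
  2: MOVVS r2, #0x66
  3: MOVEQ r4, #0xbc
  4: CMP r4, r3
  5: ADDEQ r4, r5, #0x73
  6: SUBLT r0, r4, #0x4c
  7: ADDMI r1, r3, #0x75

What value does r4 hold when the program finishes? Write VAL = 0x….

VAL = 0x0c

0: ✓ CMP  NZCV=0010
1: · MOVLE
2: · MOVVS
3: · MOVEQ
4: ✓ CMP  NZCV=1000
5: · ADDEQ
6: ✓ SUBLT  r0←0xc0
7: ✓ ADDMI  r1←0x82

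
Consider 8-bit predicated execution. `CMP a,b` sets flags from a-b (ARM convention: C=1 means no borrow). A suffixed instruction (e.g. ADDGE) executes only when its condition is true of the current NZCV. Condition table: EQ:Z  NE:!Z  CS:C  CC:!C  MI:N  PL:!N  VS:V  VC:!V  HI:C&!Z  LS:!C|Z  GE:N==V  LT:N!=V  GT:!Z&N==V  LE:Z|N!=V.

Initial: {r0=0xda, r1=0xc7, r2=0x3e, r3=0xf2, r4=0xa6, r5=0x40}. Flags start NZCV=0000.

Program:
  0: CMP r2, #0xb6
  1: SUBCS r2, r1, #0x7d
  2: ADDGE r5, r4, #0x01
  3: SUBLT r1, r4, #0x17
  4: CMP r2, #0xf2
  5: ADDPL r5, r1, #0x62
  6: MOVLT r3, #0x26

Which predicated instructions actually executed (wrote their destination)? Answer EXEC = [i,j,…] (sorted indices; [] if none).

EXEC = [2,5]

0: ✓ CMP  NZCV=1001
1: · SUBCS
2: ✓ ADDGE  r5←0xa7
3: · SUBLT
4: ✓ CMP  NZCV=0000
5: ✓ ADDPL  r5←0x29
6: · MOVLT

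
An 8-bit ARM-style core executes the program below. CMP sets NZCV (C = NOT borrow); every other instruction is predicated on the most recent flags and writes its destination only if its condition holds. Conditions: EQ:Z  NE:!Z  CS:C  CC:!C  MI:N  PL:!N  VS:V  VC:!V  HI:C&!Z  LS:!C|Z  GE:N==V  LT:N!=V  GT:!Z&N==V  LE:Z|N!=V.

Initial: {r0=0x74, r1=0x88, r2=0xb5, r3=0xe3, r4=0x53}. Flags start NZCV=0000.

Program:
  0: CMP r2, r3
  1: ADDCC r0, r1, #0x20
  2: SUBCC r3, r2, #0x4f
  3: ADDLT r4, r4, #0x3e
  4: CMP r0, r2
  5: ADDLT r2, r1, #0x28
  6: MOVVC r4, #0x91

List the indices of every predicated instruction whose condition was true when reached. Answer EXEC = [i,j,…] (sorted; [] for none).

EXEC = [1,2,3,5,6]

[0] flags=1000 → (cmp)
[1] flags=1000 CC?T → r0=0xa8
[2] flags=1000 CC?T → r3=0x66
[3] flags=1000 LT?T → r4=0x91
[4] flags=1000 → (cmp)
[5] flags=1000 LT?T → r2=0xb0
[6] flags=1000 VC?T → r4=0x91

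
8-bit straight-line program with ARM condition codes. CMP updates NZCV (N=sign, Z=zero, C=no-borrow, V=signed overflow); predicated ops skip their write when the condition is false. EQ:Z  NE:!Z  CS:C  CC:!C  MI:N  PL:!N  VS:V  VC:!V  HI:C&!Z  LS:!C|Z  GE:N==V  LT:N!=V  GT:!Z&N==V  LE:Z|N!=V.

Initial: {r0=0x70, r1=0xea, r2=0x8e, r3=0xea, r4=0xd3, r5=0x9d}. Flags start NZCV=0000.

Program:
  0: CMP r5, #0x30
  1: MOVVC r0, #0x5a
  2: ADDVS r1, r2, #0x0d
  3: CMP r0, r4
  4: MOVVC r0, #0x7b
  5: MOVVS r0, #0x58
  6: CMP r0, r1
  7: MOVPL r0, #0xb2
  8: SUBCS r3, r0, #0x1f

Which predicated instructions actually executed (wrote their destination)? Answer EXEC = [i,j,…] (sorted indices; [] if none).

EXEC = [2,5]

[0] flags=0011 → (cmp)
[1] flags=0011 VC?F → skip
[2] flags=0011 VS?T → r1=0x9b
[3] flags=1001 → (cmp)
[4] flags=1001 VC?F → skip
[5] flags=1001 VS?T → r0=0x58
[6] flags=1001 → (cmp)
[7] flags=1001 PL?F → skip
[8] flags=1001 CS?F → skip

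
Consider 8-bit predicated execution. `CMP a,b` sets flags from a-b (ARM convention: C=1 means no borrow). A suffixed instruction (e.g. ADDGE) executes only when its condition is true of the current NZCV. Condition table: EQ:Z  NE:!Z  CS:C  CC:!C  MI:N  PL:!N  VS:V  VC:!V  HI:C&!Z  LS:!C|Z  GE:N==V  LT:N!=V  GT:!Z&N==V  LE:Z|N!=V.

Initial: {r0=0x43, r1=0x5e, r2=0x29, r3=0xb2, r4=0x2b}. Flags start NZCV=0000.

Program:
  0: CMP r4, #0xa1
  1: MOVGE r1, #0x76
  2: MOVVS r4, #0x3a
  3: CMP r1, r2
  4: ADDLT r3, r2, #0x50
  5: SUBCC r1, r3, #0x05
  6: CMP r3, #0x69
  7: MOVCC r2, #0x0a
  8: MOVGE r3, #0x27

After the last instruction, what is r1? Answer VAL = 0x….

[0] flags=1001 → (cmp)
[1] flags=1001 GE?T → r1=0x76
[2] flags=1001 VS?T → r4=0x3a
[3] flags=0010 → (cmp)
[4] flags=0010 LT?F → skip
[5] flags=0010 CC?F → skip
[6] flags=0011 → (cmp)
[7] flags=0011 CC?F → skip
[8] flags=0011 GE?F → skip

VAL = 0x76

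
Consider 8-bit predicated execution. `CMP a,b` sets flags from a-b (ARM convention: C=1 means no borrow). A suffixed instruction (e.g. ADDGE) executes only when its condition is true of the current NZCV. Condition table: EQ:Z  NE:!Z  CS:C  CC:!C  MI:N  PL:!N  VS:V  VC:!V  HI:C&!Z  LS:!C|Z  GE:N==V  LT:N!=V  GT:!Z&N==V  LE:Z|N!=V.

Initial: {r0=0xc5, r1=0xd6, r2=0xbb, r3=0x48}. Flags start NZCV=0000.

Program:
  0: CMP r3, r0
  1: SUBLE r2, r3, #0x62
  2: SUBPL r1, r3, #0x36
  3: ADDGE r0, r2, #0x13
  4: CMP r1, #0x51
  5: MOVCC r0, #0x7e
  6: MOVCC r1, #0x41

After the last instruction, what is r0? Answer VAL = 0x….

VAL = 0xce

[0] flags=1001 → (cmp)
[1] flags=1001 LE?F → skip
[2] flags=1001 PL?F → skip
[3] flags=1001 GE?T → r0=0xce
[4] flags=1010 → (cmp)
[5] flags=1010 CC?F → skip
[6] flags=1010 CC?F → skip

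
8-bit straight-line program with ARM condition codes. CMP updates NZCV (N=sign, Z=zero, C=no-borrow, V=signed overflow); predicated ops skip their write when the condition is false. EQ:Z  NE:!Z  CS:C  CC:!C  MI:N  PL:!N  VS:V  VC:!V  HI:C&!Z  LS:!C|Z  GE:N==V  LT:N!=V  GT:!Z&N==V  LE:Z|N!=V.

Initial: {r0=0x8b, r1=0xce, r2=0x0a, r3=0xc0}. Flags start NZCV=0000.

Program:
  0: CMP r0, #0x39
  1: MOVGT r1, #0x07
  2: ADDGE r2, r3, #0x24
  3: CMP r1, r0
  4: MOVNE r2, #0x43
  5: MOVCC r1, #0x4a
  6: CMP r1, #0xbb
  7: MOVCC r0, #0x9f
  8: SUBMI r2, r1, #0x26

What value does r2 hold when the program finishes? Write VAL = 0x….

0: ✓ CMP  NZCV=0011
1: · MOVGT
2: · ADDGE
3: ✓ CMP  NZCV=0010
4: ✓ MOVNE  r2←0x43
5: · MOVCC
6: ✓ CMP  NZCV=0010
7: · MOVCC
8: · SUBMI

VAL = 0x43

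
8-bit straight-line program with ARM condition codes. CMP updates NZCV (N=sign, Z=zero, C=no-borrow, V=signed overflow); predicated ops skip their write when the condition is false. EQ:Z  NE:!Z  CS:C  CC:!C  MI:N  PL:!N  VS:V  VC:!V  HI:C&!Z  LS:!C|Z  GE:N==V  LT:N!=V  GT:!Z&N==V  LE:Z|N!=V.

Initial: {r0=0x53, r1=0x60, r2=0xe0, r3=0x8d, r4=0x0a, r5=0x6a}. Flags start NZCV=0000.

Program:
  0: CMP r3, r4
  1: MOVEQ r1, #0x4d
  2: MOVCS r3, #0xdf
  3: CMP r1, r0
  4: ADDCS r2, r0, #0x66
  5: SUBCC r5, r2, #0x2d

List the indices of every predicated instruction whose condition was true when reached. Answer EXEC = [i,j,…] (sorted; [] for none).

EXEC = [2,4]

0: ✓ CMP  NZCV=1010
1: · MOVEQ
2: ✓ MOVCS  r3←0xdf
3: ✓ CMP  NZCV=0010
4: ✓ ADDCS  r2←0xb9
5: · SUBCC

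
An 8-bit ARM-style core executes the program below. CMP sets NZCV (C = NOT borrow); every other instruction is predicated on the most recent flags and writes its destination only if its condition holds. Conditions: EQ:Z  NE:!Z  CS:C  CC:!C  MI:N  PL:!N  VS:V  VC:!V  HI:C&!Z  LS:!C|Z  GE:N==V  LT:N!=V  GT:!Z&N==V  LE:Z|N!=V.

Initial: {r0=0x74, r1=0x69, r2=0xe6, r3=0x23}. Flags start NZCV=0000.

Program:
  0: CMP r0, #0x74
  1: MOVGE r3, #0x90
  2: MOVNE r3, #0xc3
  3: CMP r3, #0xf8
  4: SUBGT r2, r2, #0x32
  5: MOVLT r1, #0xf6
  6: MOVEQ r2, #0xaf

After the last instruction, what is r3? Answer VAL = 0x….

VAL = 0x90

[0] flags=0110 → (cmp)
[1] flags=0110 GE?T → r3=0x90
[2] flags=0110 NE?F → skip
[3] flags=1000 → (cmp)
[4] flags=1000 GT?F → skip
[5] flags=1000 LT?T → r1=0xf6
[6] flags=1000 EQ?F → skip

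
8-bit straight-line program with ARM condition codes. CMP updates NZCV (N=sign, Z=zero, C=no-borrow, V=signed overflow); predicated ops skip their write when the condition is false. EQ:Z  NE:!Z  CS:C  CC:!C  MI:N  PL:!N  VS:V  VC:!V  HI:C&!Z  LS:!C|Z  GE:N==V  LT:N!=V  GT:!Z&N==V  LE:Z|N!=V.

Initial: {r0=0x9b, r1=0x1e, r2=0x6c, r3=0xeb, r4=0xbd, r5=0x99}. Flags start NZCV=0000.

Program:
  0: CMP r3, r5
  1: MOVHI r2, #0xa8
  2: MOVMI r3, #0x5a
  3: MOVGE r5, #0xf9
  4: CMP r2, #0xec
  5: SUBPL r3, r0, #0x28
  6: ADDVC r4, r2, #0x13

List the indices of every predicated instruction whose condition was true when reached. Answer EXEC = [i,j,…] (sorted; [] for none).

[0] flags=0010 → (cmp)
[1] flags=0010 HI?T → r2=0xa8
[2] flags=0010 MI?F → skip
[3] flags=0010 GE?T → r5=0xf9
[4] flags=1000 → (cmp)
[5] flags=1000 PL?F → skip
[6] flags=1000 VC?T → r4=0xbb

EXEC = [1,3,6]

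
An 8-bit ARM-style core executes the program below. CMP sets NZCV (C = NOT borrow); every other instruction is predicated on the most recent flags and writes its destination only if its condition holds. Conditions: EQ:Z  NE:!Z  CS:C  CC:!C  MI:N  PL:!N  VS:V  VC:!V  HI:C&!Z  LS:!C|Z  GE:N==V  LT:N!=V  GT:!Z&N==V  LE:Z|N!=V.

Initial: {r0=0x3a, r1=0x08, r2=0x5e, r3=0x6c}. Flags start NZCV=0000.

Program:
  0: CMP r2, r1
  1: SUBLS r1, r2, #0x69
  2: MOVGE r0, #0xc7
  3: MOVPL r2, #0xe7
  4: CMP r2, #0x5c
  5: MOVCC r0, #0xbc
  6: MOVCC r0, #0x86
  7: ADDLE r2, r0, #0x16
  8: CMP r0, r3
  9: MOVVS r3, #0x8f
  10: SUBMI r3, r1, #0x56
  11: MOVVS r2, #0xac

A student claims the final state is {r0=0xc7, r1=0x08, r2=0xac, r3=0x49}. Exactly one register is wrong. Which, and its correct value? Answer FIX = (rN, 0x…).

0: ✓ CMP  NZCV=0010
1: · SUBLS
2: ✓ MOVGE  r0←0xc7
3: ✓ MOVPL  r2←0xe7
4: ✓ CMP  NZCV=1010
5: · MOVCC
6: · MOVCC
7: ✓ ADDLE  r2←0xdd
8: ✓ CMP  NZCV=0011
9: ✓ MOVVS  r3←0x8f
10: · SUBMI
11: ✓ MOVVS  r2←0xac

FIX = (r3, 0x8f)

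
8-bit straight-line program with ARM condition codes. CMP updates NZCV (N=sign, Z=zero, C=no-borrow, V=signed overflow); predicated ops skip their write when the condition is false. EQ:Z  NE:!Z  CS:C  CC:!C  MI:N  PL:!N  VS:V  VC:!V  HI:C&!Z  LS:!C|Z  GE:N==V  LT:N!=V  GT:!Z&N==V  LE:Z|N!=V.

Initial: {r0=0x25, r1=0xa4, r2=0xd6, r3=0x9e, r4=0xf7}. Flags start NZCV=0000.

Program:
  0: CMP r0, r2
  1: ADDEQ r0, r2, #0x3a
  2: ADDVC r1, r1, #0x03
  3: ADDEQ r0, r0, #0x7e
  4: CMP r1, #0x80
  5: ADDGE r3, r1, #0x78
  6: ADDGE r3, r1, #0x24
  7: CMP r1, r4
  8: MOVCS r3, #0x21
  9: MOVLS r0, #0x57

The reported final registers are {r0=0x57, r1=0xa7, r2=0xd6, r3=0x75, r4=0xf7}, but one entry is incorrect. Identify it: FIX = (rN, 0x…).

FIX = (r3, 0xcb)

0: ✓ CMP  NZCV=0000
1: · ADDEQ
2: ✓ ADDVC  r1←0xa7
3: · ADDEQ
4: ✓ CMP  NZCV=0010
5: ✓ ADDGE  r3←0x1f
6: ✓ ADDGE  r3←0xcb
7: ✓ CMP  NZCV=1000
8: · MOVCS
9: ✓ MOVLS  r0←0x57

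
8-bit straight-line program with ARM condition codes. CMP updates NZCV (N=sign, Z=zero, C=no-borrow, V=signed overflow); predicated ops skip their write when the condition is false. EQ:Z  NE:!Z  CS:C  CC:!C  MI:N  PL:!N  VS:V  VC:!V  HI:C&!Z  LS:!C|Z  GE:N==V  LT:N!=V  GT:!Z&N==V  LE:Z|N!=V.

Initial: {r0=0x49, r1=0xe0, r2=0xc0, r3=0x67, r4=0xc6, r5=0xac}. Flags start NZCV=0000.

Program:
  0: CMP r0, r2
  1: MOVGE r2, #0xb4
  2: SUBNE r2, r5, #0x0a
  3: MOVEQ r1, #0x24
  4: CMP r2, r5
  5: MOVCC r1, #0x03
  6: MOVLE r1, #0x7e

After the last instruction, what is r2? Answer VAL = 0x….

0: ✓ CMP  NZCV=1001
1: ✓ MOVGE  r2←0xb4
2: ✓ SUBNE  r2←0xa2
3: · MOVEQ
4: ✓ CMP  NZCV=1000
5: ✓ MOVCC  r1←0x03
6: ✓ MOVLE  r1←0x7e

VAL = 0xa2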